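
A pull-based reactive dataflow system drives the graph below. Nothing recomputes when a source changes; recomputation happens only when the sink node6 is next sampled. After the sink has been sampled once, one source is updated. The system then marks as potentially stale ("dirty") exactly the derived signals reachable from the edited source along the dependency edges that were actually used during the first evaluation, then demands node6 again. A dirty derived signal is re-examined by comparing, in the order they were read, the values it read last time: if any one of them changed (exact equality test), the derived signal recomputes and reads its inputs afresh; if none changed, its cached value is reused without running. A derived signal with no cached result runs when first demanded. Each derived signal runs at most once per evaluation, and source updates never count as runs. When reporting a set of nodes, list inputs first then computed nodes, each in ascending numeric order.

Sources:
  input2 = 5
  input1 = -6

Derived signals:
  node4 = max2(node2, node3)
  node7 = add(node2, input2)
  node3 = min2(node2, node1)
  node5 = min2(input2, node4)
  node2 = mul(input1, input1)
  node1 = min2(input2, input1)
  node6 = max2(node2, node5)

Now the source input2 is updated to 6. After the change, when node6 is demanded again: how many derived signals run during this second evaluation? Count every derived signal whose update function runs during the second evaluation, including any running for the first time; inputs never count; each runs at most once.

Derived signals that run: node1, node5, node6 — 3 in total.
Key observation: the cutoff stops propagation at node3 — its inputs' values are unchanged, so it reuses its cache.

First evaluation (everything demanded from the output):
  node1 = min2(5, -6) = -6
  node2 = mul(-6, -6) = 36
  node3 = min2(36, -6) = -6
  node4 = max2(36, -6) = 36
  node5 = min2(5, 36) = 5
  node6 = max2(36, 5) = 36

Propagation after the edit:
  node1: runs — input2 5->6; result -6 (same value as before).
  node3: checked — values it read are unchanged (node2 unchanged, node1 unchanged); reused cached -6 without running.
  node4: checked — values it read are unchanged (node2 unchanged, node3 unchanged); reused cached 36 without running.
  node5: runs — input2 5->6; result 6.
  node6: runs — node5 5->6; result 36 (same value as before).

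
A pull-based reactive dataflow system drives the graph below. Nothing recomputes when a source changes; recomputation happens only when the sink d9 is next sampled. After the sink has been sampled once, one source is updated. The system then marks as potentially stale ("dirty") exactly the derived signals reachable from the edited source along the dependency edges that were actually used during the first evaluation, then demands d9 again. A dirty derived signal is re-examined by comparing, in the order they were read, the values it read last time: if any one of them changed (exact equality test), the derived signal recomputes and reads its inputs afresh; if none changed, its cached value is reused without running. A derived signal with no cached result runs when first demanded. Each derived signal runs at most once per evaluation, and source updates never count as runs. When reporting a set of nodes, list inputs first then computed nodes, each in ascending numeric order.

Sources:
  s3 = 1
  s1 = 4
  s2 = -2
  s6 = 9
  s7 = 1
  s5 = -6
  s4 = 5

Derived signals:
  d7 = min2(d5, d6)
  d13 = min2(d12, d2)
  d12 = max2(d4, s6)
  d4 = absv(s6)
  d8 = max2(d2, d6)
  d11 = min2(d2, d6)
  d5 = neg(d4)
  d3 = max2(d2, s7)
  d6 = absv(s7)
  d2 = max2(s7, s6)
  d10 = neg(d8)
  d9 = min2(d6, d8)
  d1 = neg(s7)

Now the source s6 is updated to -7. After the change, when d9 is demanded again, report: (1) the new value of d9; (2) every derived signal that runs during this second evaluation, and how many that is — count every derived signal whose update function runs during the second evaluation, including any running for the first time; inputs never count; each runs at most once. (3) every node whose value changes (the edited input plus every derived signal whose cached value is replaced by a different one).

New value of d9: 1.
Derived signals that run: d2, d8, d9 — 3 in total.
Values that change: s6, d2, d8.

First evaluation (everything demanded from the output):
  d2 = max2(1, 9) = 9
  d6 = absv(1) = 1
  d8 = max2(9, 1) = 9
  d9 = min2(1, 9) = 1

Propagation after the edit:
  d2: runs — s6 9->-7; result 1.
  d8: runs — d2 9->1; result 1.
  d9: runs — d8 9->1; result 1 (same value as before).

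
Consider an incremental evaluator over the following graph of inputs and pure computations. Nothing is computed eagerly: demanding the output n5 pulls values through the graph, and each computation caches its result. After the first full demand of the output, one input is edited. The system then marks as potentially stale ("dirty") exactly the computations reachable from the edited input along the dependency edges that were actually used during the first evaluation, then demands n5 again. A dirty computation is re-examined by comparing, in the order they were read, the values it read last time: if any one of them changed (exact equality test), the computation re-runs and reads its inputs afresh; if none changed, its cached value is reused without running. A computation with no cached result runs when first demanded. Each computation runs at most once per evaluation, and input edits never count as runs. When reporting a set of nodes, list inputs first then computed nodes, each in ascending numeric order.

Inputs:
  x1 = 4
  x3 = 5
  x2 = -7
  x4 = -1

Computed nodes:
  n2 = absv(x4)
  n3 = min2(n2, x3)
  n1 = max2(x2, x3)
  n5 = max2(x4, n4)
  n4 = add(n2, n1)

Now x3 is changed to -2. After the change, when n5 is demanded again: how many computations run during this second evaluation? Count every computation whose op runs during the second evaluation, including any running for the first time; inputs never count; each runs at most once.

Run set: n1, n4, n5 (3 run).

Initial pass — values computed on the first demand:
  n1 = max2(-7, 5) = 5
  n2 = absv(-1) = 1
  n4 = add(1, 5) = 6
  n5 = max2(-1, 6) = 6

Second demand — change propagation:
  n1: re-runs because x3 5->-2; new result -2.
  n4: re-runs because n1 5->-2; new result -1.
  n5: re-runs because n4 6->-1; new result -1.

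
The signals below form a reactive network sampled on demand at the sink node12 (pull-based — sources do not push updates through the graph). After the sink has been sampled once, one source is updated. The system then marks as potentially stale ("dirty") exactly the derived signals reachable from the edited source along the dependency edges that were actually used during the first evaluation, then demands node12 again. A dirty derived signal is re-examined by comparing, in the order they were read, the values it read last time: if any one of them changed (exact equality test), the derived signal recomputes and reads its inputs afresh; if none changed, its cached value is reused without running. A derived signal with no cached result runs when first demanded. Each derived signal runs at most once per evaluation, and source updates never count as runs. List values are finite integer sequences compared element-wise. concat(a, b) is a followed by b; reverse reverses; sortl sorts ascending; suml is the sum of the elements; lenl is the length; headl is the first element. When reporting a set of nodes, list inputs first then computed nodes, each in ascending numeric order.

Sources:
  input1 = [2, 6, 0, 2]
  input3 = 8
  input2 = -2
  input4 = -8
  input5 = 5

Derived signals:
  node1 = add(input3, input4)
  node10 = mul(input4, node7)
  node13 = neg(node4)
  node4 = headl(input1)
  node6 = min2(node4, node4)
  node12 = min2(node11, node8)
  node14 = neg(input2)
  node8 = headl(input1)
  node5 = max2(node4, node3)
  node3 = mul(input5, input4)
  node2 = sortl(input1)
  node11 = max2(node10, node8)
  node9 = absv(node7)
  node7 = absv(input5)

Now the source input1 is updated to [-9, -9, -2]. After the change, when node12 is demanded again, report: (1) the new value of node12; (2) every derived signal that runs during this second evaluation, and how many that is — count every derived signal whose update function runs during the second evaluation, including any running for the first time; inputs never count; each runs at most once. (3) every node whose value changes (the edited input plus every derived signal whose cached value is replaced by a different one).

node12 now evaluates to -9.
Run set: node8, node11, node12 (3 run).
Changed values: input1, node8, node11, node12.

Initial pass — values computed on the first demand:
  node7 = absv(5) = 5
  node8 = headl([2, 6, 0, 2]) = 2
  node10 = mul(-8, 5) = -40
  node11 = max2(-40, 2) = 2
  node12 = min2(2, 2) = 2

Second demand — change propagation:
  node8: re-runs because input1 [2, 6, 0, 2]->[-9, -9, -2]; new result -9.
  node11: re-runs because node8 2->-9; new result -9.
  node12: re-runs because node11 2->-9; node8 2->-9; new result -9.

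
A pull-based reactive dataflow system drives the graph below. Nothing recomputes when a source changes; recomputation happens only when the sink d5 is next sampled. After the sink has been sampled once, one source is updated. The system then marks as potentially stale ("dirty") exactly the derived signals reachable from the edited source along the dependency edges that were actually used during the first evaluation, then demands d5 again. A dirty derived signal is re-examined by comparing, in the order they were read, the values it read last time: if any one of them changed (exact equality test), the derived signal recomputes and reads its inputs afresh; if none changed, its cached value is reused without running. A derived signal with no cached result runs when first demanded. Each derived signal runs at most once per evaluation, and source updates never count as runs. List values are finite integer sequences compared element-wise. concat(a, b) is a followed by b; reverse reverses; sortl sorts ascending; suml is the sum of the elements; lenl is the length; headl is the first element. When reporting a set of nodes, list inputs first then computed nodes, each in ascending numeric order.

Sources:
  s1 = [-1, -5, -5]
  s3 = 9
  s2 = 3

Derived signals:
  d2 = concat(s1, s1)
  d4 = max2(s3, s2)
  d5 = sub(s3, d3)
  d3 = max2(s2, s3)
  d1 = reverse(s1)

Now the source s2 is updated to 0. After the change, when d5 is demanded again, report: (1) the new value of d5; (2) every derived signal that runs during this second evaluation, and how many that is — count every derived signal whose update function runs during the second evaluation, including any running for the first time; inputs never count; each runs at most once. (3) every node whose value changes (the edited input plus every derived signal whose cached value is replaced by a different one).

New value of d5: 0.
Derived signals that run: d3 — 1 in total.
Values that change: s2.
Key observation: the change is absorbed at d3 — it re-runs but produces the same value, and the output's value is unchanged.

First evaluation (everything demanded from the output):
  d3 = max2(3, 9) = 9
  d5 = sub(9, 9) = 0

Propagation after the edit:
  d3: runs — s2 3->0; result 9 (same value as before).
  d5: checked — values it read are unchanged (s3 unchanged, d3 unchanged); reused cached 0 without running.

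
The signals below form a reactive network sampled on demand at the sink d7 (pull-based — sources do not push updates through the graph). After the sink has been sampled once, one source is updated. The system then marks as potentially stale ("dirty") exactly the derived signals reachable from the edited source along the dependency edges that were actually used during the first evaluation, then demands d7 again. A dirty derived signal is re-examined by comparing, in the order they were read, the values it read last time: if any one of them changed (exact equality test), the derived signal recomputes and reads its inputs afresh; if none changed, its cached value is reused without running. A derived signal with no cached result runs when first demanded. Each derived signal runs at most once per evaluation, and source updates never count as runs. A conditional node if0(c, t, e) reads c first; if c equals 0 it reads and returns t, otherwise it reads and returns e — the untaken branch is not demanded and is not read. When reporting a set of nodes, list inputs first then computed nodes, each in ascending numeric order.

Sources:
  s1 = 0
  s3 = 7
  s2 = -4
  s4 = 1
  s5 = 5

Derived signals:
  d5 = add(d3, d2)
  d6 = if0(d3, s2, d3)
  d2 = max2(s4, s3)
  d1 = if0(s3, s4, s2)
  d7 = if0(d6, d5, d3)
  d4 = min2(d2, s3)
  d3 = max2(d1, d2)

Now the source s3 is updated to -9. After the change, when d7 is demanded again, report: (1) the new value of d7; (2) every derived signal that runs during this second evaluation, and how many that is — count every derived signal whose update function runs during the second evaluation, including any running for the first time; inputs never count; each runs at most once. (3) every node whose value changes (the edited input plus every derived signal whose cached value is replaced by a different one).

d7 now evaluates to 1.
Run set: d1, d2, d3, d6, d7 (5 run).
Changed values: s3, d2, d3, d6, d7.

Initial pass — values computed on the first demand:
  d1 = if0(s3=7 -> else branch s2) = -4
  d2 = max2(1, 7) = 7
  d3 = max2(-4, 7) = 7
  d6 = if0(d3=7 -> else branch d3) = 7
  d7 = if0(d6=7 -> else branch d3) = 7

Second demand — change propagation:
  d1: re-runs because s3 7->-9; new result -4 (unchanged).
  d2: re-runs because s3 7->-9; new result 1.
  d3: re-runs because d2 7->1; new result 1.
  d6: re-runs because d3 7->1; d3 7->1; new result 1.
  d7: re-runs because d6 7->1; d3 7->1; new result 1.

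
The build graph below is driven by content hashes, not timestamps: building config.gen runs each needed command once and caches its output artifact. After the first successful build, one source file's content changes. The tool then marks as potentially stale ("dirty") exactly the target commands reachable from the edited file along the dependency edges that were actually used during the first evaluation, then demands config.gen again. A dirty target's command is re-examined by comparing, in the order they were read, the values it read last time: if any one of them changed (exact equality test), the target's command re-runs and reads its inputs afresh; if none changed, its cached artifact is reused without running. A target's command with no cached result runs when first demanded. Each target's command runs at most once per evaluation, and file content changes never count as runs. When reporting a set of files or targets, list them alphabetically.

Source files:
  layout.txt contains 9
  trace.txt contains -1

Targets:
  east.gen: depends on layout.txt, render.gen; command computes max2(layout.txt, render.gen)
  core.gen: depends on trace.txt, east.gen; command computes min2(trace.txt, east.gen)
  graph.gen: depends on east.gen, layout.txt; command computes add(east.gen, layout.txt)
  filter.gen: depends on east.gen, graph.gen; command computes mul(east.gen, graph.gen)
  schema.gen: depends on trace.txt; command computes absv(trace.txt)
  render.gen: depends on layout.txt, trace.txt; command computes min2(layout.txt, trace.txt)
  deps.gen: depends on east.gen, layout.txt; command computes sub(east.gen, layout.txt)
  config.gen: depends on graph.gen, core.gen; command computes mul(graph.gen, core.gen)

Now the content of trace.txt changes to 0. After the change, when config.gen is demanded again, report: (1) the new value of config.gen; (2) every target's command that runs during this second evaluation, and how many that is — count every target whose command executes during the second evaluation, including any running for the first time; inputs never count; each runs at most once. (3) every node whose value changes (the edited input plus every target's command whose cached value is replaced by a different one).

config.gen now evaluates to 0.
Run set: config.gen, core.gen, east.gen, render.gen (4 run).
Changed values: config.gen, core.gen, render.gen, trace.txt.
The important point: at graph.gen every value read last time is unchanged, so the dirty flag clears without a run.

Initial pass — values computed on the first demand:
  render.gen = min2(9, -1) = -1
  east.gen = max2(9, -1) = 9
  core.gen = min2(-1, 9) = -1
  graph.gen = add(9, 9) = 18
  config.gen = mul(18, -1) = -18

Second demand — change propagation:
  render.gen: re-runs because trace.txt -1->0; new result 0.
  east.gen: re-runs because render.gen -1->0; new result 9 (unchanged).
  core.gen: re-runs because trace.txt -1->0; new result 0.
  graph.gen: re-examined; everything it read last time is the same (east.gen unchanged, layout.txt unchanged) — cache 18 kept, no run.
  config.gen: re-runs because core.gen -1->0; new result 0.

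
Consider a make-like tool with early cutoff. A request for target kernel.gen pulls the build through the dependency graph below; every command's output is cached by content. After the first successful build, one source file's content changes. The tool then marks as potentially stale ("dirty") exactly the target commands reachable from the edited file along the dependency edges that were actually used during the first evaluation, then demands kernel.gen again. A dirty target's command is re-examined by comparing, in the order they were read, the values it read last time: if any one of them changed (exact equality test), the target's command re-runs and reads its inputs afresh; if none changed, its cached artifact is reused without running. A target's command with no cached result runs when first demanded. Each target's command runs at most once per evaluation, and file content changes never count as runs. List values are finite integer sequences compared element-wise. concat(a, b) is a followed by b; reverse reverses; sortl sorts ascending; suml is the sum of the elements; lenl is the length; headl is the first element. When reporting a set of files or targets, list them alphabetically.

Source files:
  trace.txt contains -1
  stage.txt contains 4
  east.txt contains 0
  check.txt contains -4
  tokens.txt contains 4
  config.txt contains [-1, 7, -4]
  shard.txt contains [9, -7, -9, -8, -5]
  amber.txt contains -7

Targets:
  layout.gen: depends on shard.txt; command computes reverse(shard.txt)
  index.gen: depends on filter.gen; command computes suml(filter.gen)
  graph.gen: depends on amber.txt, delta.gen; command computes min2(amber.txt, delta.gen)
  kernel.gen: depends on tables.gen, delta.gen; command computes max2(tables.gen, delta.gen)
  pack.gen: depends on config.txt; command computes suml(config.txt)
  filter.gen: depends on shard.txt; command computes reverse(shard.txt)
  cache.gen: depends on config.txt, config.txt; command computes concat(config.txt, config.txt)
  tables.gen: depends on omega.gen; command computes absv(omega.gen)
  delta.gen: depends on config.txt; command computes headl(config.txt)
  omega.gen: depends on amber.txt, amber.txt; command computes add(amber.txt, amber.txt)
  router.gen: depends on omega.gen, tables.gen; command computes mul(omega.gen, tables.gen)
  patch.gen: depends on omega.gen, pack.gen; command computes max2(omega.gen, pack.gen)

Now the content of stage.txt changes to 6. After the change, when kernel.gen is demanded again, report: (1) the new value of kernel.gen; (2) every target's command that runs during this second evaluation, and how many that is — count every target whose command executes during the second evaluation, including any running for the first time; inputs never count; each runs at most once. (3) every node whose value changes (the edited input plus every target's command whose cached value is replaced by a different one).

First demand of the output computes:
  delta.gen = headl([-1, 7, -4]) = -1
  omega.gen = add(-7, -7) = -14
  tables.gen = absv(-14) = 14
  kernel.gen = max2(14, -1) = 14

After the edit, cleaning proceeds:
  no node depends on stage.txt at all; the second demand re-runs nothing.

Note the shortcut — nothing in the graph depends on stage.txt at all, so no recomputation happens.

Demanding kernel.gen again yields 14.
0 target commands run: none.
The nodes whose values change: stage.txt.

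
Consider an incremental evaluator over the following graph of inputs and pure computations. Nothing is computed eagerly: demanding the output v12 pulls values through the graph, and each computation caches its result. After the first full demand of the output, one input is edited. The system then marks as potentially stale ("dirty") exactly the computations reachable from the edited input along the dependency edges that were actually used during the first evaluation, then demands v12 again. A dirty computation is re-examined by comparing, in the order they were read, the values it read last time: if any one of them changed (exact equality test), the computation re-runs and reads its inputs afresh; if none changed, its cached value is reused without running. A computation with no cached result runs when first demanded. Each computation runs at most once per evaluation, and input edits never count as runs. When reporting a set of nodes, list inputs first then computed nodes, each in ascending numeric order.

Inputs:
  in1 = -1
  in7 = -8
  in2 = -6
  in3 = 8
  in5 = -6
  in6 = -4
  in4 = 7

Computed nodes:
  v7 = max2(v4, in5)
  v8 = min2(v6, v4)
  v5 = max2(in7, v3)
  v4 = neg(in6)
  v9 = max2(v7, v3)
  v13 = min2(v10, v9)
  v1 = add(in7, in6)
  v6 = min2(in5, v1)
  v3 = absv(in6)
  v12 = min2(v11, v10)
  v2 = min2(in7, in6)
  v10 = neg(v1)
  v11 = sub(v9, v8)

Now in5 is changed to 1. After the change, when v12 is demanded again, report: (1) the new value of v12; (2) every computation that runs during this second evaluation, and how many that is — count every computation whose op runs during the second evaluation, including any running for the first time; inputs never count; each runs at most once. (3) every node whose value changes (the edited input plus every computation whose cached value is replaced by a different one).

v12 now evaluates to 12.
Run set: v6, v7 (2 run).
Changed values: in5.
The important point: at v8 every value read last time is unchanged, so the dirty flag clears without a run.

Initial pass — values computed on the first demand:
  v1 = add(-8, -4) = -12
  v3 = absv(-4) = 4
  v4 = neg(-4) = 4
  v6 = min2(-6, -12) = -12
  v7 = max2(4, -6) = 4
  v8 = min2(-12, 4) = -12
  v9 = max2(4, 4) = 4
  v10 = neg(-12) = 12
  v11 = sub(4, -12) = 16
  v12 = min2(16, 12) = 12

Second demand — change propagation:
  v6: re-runs because in5 -6->1; new result -12 (unchanged).
  v7: re-runs because in5 -6->1; new result 4 (unchanged).
  v8: re-examined; everything it read last time is the same (v6 unchanged, v4 unchanged) — cache -12 kept, no run.
  v9: re-examined; everything it read last time is the same (v7 unchanged, v3 unchanged) — cache 4 kept, no run.
  v11: re-examined; everything it read last time is the same (v9 unchanged, v8 unchanged) — cache 16 kept, no run.
  v12: re-examined; everything it read last time is the same (v11 unchanged, v10 unchanged) — cache 12 kept, no run.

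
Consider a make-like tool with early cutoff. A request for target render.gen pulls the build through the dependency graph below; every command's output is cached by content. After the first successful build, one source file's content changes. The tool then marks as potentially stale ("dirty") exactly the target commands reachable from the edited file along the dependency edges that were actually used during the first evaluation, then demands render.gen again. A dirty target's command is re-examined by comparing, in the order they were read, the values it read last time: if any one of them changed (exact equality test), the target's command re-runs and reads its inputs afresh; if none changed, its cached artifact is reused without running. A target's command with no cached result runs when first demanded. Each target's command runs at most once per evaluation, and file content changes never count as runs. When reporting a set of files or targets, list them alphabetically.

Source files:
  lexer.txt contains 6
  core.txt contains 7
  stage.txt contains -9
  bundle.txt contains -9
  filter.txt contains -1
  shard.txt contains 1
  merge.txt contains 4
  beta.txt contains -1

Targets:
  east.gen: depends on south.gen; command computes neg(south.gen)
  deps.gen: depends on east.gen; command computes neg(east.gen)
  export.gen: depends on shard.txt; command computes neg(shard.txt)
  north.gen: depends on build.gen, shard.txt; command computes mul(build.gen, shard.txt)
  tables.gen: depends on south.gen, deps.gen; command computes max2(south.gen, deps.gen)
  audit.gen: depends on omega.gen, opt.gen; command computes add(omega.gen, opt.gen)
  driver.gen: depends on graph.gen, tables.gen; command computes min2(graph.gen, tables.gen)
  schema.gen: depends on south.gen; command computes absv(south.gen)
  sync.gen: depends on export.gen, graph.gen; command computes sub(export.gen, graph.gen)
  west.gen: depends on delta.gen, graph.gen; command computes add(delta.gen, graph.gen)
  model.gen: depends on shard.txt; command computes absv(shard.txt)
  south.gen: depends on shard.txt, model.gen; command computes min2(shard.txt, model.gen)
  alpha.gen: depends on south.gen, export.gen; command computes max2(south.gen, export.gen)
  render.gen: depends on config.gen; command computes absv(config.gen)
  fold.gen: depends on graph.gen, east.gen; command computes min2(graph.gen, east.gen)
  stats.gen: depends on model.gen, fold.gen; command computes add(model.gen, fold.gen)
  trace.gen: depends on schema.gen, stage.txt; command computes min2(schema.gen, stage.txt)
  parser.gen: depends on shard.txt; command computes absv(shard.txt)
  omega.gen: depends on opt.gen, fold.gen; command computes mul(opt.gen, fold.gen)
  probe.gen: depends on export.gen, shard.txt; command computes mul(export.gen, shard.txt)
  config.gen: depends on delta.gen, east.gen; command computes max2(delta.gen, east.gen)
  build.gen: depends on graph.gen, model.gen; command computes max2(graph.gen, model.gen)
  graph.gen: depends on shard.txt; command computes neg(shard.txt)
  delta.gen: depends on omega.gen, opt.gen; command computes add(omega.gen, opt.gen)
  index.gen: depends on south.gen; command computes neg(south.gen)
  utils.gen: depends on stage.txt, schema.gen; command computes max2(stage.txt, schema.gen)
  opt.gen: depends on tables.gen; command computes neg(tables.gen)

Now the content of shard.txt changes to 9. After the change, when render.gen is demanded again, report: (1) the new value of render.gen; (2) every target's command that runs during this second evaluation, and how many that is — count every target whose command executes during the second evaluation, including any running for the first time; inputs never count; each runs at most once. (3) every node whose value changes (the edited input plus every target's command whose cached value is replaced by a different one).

First demand of the output computes:
  graph.gen = neg(1) = -1
  model.gen = absv(1) = 1
  south.gen = min2(1, 1) = 1
  east.gen = neg(1) = -1
  deps.gen = neg(-1) = 1
  fold.gen = min2(-1, -1) = -1
  tables.gen = max2(1, 1) = 1
  opt.gen = neg(1) = -1
  omega.gen = mul(-1, -1) = 1
  delta.gen = add(1, -1) = 0
  config.gen = max2(0, -1) = 0
  render.gen = absv(0) = 0

After the edit, cleaning proceeds:
  graph.gen: a read changed (shard.txt 1->9) — executes, giving -9.
  model.gen: a read changed (shard.txt 1->9) — executes, giving 9.
  south.gen: a read changed (shard.txt 1->9; model.gen 1->9) — executes, giving 9.
  east.gen: a read changed (south.gen 1->9) — executes, giving -9.
  deps.gen: a read changed (east.gen -1->-9) — executes, giving 9.
  fold.gen: a read changed (graph.gen -1->-9; east.gen -1->-9) — executes, giving -9.
  tables.gen: a read changed (south.gen 1->9; deps.gen 1->9) — executes, giving 9.
  opt.gen: a read changed (tables.gen 1->9) — executes, giving -9.
  omega.gen: a read changed (opt.gen -1->-9; fold.gen -1->-9) — executes, giving 81.
  delta.gen: a read changed (omega.gen 1->81; opt.gen -1->-9) — executes, giving 72.
  config.gen: a read changed (delta.gen 0->72; east.gen -1->-9) — executes, giving 72.
  render.gen: a read changed (config.gen 0->72) — executes, giving 72.

Demanding render.gen again yields 72.
12 target commands run: config.gen, delta.gen, deps.gen, east.gen, fold.gen, graph.gen, model.gen, omega.gen, opt.gen, render.gen, south.gen, tables.gen.
The nodes whose values change: config.gen, delta.gen, deps.gen, east.gen, fold.gen, graph.gen, model.gen, omega.gen, opt.gen, render.gen, shard.txt, south.gen, tables.gen.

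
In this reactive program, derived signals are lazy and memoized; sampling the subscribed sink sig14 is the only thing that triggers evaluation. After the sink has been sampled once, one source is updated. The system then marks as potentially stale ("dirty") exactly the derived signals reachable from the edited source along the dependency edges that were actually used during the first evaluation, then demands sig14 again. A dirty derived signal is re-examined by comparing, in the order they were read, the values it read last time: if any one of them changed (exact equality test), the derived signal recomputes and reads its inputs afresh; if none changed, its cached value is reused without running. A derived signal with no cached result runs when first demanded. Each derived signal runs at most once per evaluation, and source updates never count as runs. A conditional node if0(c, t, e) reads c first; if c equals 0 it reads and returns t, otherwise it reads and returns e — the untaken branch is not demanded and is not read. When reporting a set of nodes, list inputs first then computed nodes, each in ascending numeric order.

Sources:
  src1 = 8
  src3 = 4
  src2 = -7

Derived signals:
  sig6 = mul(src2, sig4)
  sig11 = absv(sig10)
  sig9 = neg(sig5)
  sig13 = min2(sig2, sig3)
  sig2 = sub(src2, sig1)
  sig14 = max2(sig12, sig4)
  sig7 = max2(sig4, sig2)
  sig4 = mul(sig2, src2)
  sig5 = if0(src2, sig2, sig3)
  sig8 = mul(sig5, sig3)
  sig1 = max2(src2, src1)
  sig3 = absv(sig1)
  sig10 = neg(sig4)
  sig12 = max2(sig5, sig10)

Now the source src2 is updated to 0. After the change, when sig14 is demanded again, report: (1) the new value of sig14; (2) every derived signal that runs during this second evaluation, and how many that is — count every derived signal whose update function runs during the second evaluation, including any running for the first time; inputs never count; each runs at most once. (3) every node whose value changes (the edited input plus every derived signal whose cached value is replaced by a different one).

Demanding sig14 again yields 0.
7 derived signals run: sig1, sig2, sig4, sig5, sig10, sig12, sig14.
The nodes whose values change: src2, sig2, sig4, sig5, sig10, sig12, sig14.
Note the branch switch — demand abandons sig3, which is never re-examined.

First demand of the output computes:
  sig1 = max2(-7, 8) = 8
  sig2 = sub(-7, 8) = -15
  sig3 = absv(8) = 8
  sig4 = mul(-15, -7) = 105
  sig5 = if0(src2=-7 -> else branch sig3) = 8
  sig10 = neg(105) = -105
  sig12 = max2(8, -105) = 8
  sig14 = max2(8, 105) = 105

After the edit, cleaning proceeds:
  sig1: a read changed (src2 -7->0) — executes, giving 8 — identical to its old value.
  sig2: a read changed (src2 -7->0) — executes, giving -8.
  sig3: stays stale; no demand reaches it after the flip.
  sig4: a read changed (sig2 -15->-8; src2 -7->0) — executes, giving 0.
  sig5: a read changed (src2 -7->0) — executes, giving -8.
  sig10: a read changed (sig4 105->0) — executes, giving 0.
  sig12: a read changed (sig5 8->-8; sig10 -105->0) — executes, giving 0.
  sig14: a read changed (sig12 8->0; sig4 105->0) — executes, giving 0.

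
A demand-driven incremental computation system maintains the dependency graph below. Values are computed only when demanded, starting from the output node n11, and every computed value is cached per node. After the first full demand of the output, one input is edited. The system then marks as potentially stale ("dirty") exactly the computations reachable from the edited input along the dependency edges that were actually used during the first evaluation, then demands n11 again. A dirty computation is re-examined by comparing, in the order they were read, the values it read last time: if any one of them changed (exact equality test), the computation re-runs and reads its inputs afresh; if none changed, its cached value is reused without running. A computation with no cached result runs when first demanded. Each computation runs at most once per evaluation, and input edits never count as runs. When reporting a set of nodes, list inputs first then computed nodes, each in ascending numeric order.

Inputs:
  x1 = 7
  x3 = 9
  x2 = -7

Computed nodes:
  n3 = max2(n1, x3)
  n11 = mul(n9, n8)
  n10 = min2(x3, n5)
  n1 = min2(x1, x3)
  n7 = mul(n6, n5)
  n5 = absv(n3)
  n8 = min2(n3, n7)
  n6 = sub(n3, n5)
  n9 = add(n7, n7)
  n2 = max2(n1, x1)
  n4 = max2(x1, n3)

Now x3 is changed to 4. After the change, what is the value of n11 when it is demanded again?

First evaluation (everything demanded from the output):
  n1 = min2(7, 9) = 7
  n3 = max2(7, 9) = 9
  n5 = absv(9) = 9
  n6 = sub(9, 9) = 0
  n7 = mul(0, 9) = 0
  n8 = min2(9, 0) = 0
  n9 = add(0, 0) = 0
  n11 = mul(0, 0) = 0

Propagation after the edit:
  n1: runs — x3 9->4; result 4.
  n3: runs — n1 7->4; x3 9->4; result 4.
  n5: runs — n3 9->4; result 4.
  n6: runs — n3 9->4; n5 9->4; result 0 (same value as before).
  n7: runs — n5 9->4; result 0 (same value as before).
  n8: runs — n3 9->4; result 0 (same value as before).
  n9: checked — values it read are unchanged (n7 unchanged, n7 unchanged); reused cached 0 without running.
  n11: checked — values it read are unchanged (n9 unchanged, n8 unchanged); reused cached 0 without running.

Key observation: the cutoff stops propagation at n9 — its inputs' values are unchanged, so it reuses its cache.

New value of n11: 0.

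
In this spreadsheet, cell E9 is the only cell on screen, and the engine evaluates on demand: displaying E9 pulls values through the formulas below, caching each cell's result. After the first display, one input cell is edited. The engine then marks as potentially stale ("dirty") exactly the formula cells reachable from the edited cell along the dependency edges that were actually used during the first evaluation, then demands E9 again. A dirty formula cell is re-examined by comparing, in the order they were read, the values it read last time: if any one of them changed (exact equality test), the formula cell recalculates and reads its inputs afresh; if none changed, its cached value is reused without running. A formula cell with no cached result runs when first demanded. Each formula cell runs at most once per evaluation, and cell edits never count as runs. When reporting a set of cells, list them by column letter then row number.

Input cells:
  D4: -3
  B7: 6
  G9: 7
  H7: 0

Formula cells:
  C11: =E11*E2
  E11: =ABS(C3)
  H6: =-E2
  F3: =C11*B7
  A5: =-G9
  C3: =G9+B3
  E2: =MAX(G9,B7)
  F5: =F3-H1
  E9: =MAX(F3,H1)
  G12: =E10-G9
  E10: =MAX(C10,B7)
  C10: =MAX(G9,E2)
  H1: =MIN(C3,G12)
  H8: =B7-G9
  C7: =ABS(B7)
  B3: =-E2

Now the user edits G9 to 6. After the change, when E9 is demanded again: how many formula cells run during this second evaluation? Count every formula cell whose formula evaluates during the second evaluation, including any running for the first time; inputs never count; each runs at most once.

Run set: B3, C3, C10, C11, E2, E10, G12 (7 run).
The important point: at E11 every value read last time is unchanged, so the dirty flag clears without a run.

Initial pass — values computed on the first demand:
  E2 = MAX(7, 6) = 7
  B3 = -(7) = -7
  C3 = 7 + -7 = 0
  C10 = MAX(7, 7) = 7
  E10 = MAX(7, 6) = 7
  E11 = ABS(0) = 0
  C11 = 0 * 7 = 0
  F3 = 0 * 6 = 0
  G12 = 7 - 7 = 0
  H1 = MIN(0, 0) = 0
  E9 = MAX(0, 0) = 0

Second demand — change propagation:
  E2: re-runs because G9 7->6; new result 6.
  B3: re-runs because E2 7->6; new result -6.
  C3: re-runs because G9 7->6; B3 -7->-6; new result 0 (unchanged).
  C10: re-runs because G9 7->6; E2 7->6; new result 6.
  E10: re-runs because C10 7->6; new result 6.
  E11: re-examined; everything it read last time is the same (C3 unchanged) — cache 0 kept, no run.
  C11: re-runs because E2 7->6; new result 0 (unchanged).
  F3: re-examined; everything it read last time is the same (C11 unchanged, B7 unchanged) — cache 0 kept, no run.
  G12: re-runs because E10 7->6; G9 7->6; new result 0 (unchanged).
  H1: re-examined; everything it read last time is the same (C3 unchanged, G12 unchanged) — cache 0 kept, no run.
  E9: re-examined; everything it read last time is the same (F3 unchanged, H1 unchanged) — cache 0 kept, no run.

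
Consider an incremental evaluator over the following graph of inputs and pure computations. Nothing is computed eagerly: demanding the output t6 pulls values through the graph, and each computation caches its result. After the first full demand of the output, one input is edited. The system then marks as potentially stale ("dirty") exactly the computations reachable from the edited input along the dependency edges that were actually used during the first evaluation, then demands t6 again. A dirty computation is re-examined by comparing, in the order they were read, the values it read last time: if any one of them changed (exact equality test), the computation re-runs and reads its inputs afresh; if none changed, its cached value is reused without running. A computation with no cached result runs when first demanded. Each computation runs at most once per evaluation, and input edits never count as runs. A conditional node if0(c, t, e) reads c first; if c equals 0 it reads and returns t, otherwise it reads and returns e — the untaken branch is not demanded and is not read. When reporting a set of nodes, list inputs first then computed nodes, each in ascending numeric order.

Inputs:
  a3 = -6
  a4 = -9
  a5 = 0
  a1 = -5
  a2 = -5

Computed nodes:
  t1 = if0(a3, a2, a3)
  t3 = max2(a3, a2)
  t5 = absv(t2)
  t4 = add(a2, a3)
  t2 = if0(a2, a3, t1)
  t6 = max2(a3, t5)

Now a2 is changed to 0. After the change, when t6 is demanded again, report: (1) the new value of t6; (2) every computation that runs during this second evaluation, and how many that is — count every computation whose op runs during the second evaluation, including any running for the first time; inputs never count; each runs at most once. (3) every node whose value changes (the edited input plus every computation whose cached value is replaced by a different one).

t6 now evaluates to 6.
Run set: t2 (1 run).
Changed values: a2.
The important point: t2 recomputes to an identical value, and the output ends up unchanged.

Initial pass — values computed on the first demand:
  t1 = if0(a3=-6 -> else branch a3) = -6
  t2 = if0(a2=-5 -> else branch t1) = -6
  t5 = absv(-6) = 6
  t6 = max2(-6, 6) = 6

Second demand — change propagation:
  t2: re-runs because a2 -5->0; new result -6 (unchanged).
  t5: re-examined; everything it read last time is the same (t2 unchanged) — cache 6 kept, no run.
  t6: re-examined; everything it read last time is the same (a3 unchanged, t5 unchanged) — cache 6 kept, no run.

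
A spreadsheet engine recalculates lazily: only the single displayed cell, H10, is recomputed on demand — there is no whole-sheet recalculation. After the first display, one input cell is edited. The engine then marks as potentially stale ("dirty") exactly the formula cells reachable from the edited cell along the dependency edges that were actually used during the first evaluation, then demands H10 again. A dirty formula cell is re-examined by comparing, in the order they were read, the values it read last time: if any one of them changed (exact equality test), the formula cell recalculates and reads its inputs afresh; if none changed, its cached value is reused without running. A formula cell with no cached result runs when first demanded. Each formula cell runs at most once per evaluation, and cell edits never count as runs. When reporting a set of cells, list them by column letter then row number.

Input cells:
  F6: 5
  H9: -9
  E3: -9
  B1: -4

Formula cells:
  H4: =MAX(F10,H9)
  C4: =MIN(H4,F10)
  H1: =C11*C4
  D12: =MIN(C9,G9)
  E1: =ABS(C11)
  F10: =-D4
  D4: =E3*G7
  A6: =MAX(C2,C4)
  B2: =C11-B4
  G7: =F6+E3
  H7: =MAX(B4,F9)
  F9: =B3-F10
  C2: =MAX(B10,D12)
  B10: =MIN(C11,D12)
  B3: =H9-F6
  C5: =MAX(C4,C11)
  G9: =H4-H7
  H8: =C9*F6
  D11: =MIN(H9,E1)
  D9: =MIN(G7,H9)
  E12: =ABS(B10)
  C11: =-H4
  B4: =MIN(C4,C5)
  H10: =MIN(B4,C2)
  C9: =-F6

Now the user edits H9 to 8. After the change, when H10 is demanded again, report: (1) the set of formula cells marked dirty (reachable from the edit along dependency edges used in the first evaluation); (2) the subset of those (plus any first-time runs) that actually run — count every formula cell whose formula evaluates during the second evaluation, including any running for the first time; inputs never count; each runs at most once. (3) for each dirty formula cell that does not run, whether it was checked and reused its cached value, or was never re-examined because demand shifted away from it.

Marked dirty: B3, B4, B10, C2, C4, C5, C11, D12, F9, G9, H4, H7, H10.
Formula cells that run: B3, B4, B10, C4, C5, C11, F9, G9, H4, H7 — 10 in total.
Checked but reused from cache: C2, D12, H10.
Key observation: the cutoff stops propagation at D12 — its inputs' values are unchanged, so it reuses its cache.

First evaluation (everything demanded from the output):
  B3 = -9 - 5 = -14
  C9 = -(5) = -5
  G7 = 5 + -9 = -4
  D4 = -9 * -4 = 36
  F10 = -(36) = -36
  F9 = -14 - -36 = 22
  H4 = MAX(-36, -9) = -9
  C4 = MIN(-9, -36) = -36
  C11 = -(-9) = 9
  C5 = MAX(-36, 9) = 9
  B4 = MIN(-36, 9) = -36
  H7 = MAX(-36, 22) = 22
  G9 = -9 - 22 = -31
  D12 = MIN(-5, -31) = -31
  B10 = MIN(9, -31) = -31
  C2 = MAX(-31, -31) = -31
  H10 = MIN(-36, -31) = -36

Propagation after the edit:
  B3: runs — H9 -9->8; result 3.
  F9: runs — B3 -14->3; result 39.
  H4: runs — H9 -9->8; result 8.
  C4: runs — H4 -9->8; result -36 (same value as before).
  C11: runs — H4 -9->8; result -8.
  C5: runs — C11 9->-8; result -8.
  B4: runs — C5 9->-8; result -36 (same value as before).
  H7: runs — F9 22->39; result 39.
  G9: runs — H4 -9->8; H7 22->39; result -31 (same value as before).
  D12: checked — values it read are unchanged (C9 unchanged, G9 unchanged); reused cached -31 without running.
  B10: runs — C11 9->-8; result -31 (same value as before).
  C2: checked — values it read are unchanged (B10 unchanged, D12 unchanged); reused cached -31 without running.
  H10: checked — values it read are unchanged (B4 unchanged, C2 unchanged); reused cached -36 without running.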